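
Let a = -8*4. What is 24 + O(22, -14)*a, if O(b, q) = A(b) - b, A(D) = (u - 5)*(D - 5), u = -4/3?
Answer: 12520/3 ≈ 4173.3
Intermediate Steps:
a = -32
u = -4/3 (u = -4*⅓ = -4/3 ≈ -1.3333)
A(D) = 95/3 - 19*D/3 (A(D) = (-4/3 - 5)*(D - 5) = -19*(-5 + D)/3 = 95/3 - 19*D/3)
O(b, q) = 95/3 - 22*b/3 (O(b, q) = (95/3 - 19*b/3) - b = 95/3 - 22*b/3)
24 + O(22, -14)*a = 24 + (95/3 - 22/3*22)*(-32) = 24 + (95/3 - 484/3)*(-32) = 24 - 389/3*(-32) = 24 + 12448/3 = 12520/3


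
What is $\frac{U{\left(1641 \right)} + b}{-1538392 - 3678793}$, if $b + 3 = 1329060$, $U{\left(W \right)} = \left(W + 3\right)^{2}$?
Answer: $- \frac{4031793}{5217185} \approx -0.77279$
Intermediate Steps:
$U{\left(W \right)} = \left(3 + W\right)^{2}$
$b = 1329057$ ($b = -3 + 1329060 = 1329057$)
$\frac{U{\left(1641 \right)} + b}{-1538392 - 3678793} = \frac{\left(3 + 1641\right)^{2} + 1329057}{-1538392 - 3678793} = \frac{1644^{2} + 1329057}{-5217185} = \left(2702736 + 1329057\right) \left(- \frac{1}{5217185}\right) = 4031793 \left(- \frac{1}{5217185}\right) = - \frac{4031793}{5217185}$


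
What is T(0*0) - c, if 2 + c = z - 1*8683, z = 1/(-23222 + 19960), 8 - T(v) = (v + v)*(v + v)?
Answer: 28356567/3262 ≈ 8693.0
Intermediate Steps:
T(v) = 8 - 4*v² (T(v) = 8 - (v + v)*(v + v) = 8 - 2*v*2*v = 8 - 4*v²)
z = -1/3262 (z = 1/(-3262) = -1/3262 ≈ -0.00030656)
c = -28330471/3262 (c = -2 + (-1/3262 - 1*8683) = -2 + (-1/3262 - 8683) = -2 - 28323947/3262 = -28330471/3262 ≈ -8685.0)
T(0*0) - c = (8 - 4*(0*0)²) - 1*(-28330471/3262) = (8 - 4*0²) + 28330471/3262 = (8 - 4*0) + 28330471/3262 = (8 + 0) + 28330471/3262 = 8 + 28330471/3262 = 28356567/3262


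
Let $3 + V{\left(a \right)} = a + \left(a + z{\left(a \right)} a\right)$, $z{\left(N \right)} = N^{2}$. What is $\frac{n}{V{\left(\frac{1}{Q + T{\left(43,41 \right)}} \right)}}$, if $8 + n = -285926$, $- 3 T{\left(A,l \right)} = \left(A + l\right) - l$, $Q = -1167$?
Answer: $\frac{12727612351353856}{133612599195} \approx 95258.0$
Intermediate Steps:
$T{\left(A,l \right)} = - \frac{A}{3}$ ($T{\left(A,l \right)} = - \frac{\left(A + l\right) - l}{3} = - \frac{A}{3}$)
$n = -285934$ ($n = -8 - 285926 = -285934$)
$V{\left(a \right)} = -3 + a^{3} + 2 a$ ($V{\left(a \right)} = -3 + \left(a + \left(a + a^{2} a\right)\right) = -3 + \left(a + \left(a + a^{3}\right)\right) = -3 + \left(a^{3} + 2 a\right) = -3 + a^{3} + 2 a$)
$\frac{n}{V{\left(\frac{1}{Q + T{\left(43,41 \right)}} \right)}} = - \frac{285934}{-3 + \left(\frac{1}{-1167 - \frac{43}{3}}\right)^{3} + \frac{2}{-1167 - \frac{43}{3}}} = - \frac{285934}{-3 + \left(\frac{1}{- \frac{3544}{3}}\right)^{3} + \frac{2}{- \frac{3544}{3}}} = - \frac{285934}{-3 + \left(- \frac{3}{3544}\right)^{3} + 2 \left(- \frac{3}{3544}\right)} = - \frac{285934}{-3 - \frac{27}{44512413184} - \frac{3}{1772}} = - \frac{285934}{- \frac{133612599195}{44512413184}} = \left(-285934\right) \left(- \frac{44512413184}{133612599195}\right) = \frac{12727612351353856}{133612599195}$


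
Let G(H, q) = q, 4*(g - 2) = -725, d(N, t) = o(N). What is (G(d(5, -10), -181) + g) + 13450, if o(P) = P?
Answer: 52359/4 ≈ 13090.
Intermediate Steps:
d(N, t) = N
g = -717/4 (g = 2 + (¼)*(-725) = 2 - 725/4 = -717/4 ≈ -179.25)
(G(d(5, -10), -181) + g) + 13450 = (-181 - 717/4) + 13450 = -1441/4 + 13450 = 52359/4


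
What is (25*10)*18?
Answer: 4500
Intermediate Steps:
(25*10)*18 = 250*18 = 4500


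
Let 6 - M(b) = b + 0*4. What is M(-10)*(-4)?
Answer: -64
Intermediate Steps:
M(b) = 6 - b (M(b) = 6 - (b + 0*4) = 6 - (b + 0) = 6 - b)
M(-10)*(-4) = (6 - 1*(-10))*(-4) = (6 + 10)*(-4) = 16*(-4) = -64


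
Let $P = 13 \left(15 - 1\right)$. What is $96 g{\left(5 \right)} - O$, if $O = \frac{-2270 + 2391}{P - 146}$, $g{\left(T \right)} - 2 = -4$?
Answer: $- \frac{7033}{36} \approx -195.36$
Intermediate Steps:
$g{\left(T \right)} = -2$ ($g{\left(T \right)} = 2 - 4 = -2$)
$P = 182$ ($P = 13 \left(15 - 1\right) = 13 \cdot 14 = 182$)
$O = \frac{121}{36}$ ($O = \frac{-2270 + 2391}{182 - 146} = \frac{121}{36} \approx 3.3611$)
$96 g{\left(5 \right)} - O = 96 \left(-2\right) - \frac{121}{36} = -192 - \frac{121}{36} = - \frac{7033}{36}$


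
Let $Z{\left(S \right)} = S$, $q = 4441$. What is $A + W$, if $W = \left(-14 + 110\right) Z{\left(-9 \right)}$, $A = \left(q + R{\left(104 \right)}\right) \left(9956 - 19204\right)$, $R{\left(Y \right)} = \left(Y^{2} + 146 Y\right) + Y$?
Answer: $-282481024$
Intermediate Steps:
$R{\left(Y \right)} = Y^{2} + 147 Y$
$A = -282480160$ ($A = \left(4441 + 104 \left(147 + 104\right)\right) \left(9956 - 19204\right) = \left(4441 + 104 \cdot 251\right) \left(-9248\right) = \left(4441 + 26104\right) \left(-9248\right) = 30545 \left(-9248\right) = -282480160$)
$W = -864$ ($W = \left(-14 + 110\right) \left(-9\right) = 96 \left(-9\right) = -864$)
$A + W = -282480160 - 864 = -282481024$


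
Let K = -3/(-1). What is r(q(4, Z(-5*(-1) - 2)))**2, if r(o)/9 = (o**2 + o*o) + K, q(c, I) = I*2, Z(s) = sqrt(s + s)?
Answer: 210681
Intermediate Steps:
K = 3 (K = -3*(-1) = 3)
Z(s) = sqrt(2)*sqrt(s) (Z(s) = sqrt(2*s) = sqrt(2)*sqrt(s))
q(c, I) = 2*I
r(o) = 27 + 18*o**2 (r(o) = 9*((o**2 + o*o) + 3) = 9*((o**2 + o**2) + 3) = 9*(2*o**2 + 3) = 9*(3 + 2*o**2) = 27 + 18*o**2)
r(q(4, Z(-5*(-1) - 2)))**2 = (27 + 18*(2*(sqrt(2)*sqrt(-5*(-1) - 2)))**2)**2 = (27 + 18*(2*(sqrt(2)*sqrt(5 - 2)))**2)**2 = (27 + 18*(2*(sqrt(2)*sqrt(3)))**2)**2 = (27 + 18*(2*sqrt(6))**2)**2 = (27 + 18*24)**2 = (27 + 432)**2 = 459**2 = 210681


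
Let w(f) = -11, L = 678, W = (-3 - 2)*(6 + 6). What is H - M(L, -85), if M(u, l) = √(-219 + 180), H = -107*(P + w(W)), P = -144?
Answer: 16585 - I*√39 ≈ 16585.0 - 6.245*I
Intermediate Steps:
W = -60 (W = -5*12 = -60)
H = 16585 (H = -107*(-144 - 11) = -107*(-155) = 16585)
M(u, l) = I*√39 (M(u, l) = √(-39) = I*√39)
H - M(L, -85) = 16585 - I*√39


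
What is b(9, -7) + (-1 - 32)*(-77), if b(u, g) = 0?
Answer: 2541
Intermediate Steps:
b(9, -7) + (-1 - 32)*(-77) = 0 + (-1 - 32)*(-77) = 0 - 33*(-77) = 0 + 2541 = 2541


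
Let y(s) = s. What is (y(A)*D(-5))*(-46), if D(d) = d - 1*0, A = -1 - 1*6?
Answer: -1610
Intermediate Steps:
A = -7 (A = -1 - 6 = -7)
D(d) = d (D(d) = d + 0 = d)
(y(A)*D(-5))*(-46) = -7*(-5)*(-46) = 35*(-46) = -1610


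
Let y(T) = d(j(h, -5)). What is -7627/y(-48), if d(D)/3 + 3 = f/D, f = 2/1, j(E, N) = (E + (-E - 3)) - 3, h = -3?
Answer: 7627/10 ≈ 762.70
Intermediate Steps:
j(E, N) = -6 (j(E, N) = (E + (-3 - E)) - 3 = -3 - 3 = -6)
f = 2 (f = 2*1 = 2)
d(D) = -9 + 6/D (d(D) = -9 + 3*(2/D) = -9 + 6/D)
y(T) = -10 (y(T) = -9 + 6/(-6) = -9 + 6*(-⅙) = -9 - 1 = -10)
-7627/y(-48) = -7627/(-10) = -7627*(-⅒) = 7627/10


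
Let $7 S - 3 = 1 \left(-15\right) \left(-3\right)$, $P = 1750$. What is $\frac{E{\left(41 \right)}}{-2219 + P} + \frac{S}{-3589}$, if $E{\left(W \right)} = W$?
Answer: $- \frac{150365}{1683241} \approx -0.089331$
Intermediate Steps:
$S = \frac{48}{7}$ ($S = \frac{3}{7} + \frac{1 \left(-15\right) \left(-3\right)}{7} = \frac{3}{7} + \frac{\left(-15\right) \left(-3\right)}{7} = \frac{3}{7} + \frac{1}{7} \cdot 45 = \frac{3}{7} + \frac{45}{7} = \frac{48}{7} \approx 6.8571$)
$\frac{E{\left(41 \right)}}{-2219 + P} + \frac{S}{-3589} = \frac{41}{-2219 + 1750} + \frac{48}{7 \left(-3589\right)} = \frac{41}{-469} + \frac{48}{7} \left(- \frac{1}{3589}\right) = 41 \left(- \frac{1}{469}\right) - \frac{48}{25123} = - \frac{41}{469} - \frac{48}{25123} = - \frac{150365}{1683241}$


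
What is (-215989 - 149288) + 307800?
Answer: -57477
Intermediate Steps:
(-215989 - 149288) + 307800 = -365277 + 307800 = -57477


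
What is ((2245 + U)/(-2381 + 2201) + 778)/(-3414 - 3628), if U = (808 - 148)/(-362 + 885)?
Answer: -14413225/132586776 ≈ -0.10871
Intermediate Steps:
U = 660/523 ≈ 1.2619
((2245 + U)/(-2381 + 2201) + 778)/(-3414 - 3628) = ((2245 + 660/523)/(-2381 + 2201) + 778)/(-3414 - 3628) = ((1174795/523)/(-180) + 778)/(-7042) = ((1174795/523)*(-1/180) + 778)*(-1/7042) = (-234959/18828 + 778)*(-1/7042) = (14413225/18828)*(-1/7042) = -14413225/132586776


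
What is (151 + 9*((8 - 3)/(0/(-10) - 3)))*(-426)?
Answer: -57936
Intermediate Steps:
(151 + 9*((8 - 3)/(0/(-10) - 3)))*(-426) = (151 + 9*(5/(0*(-⅒) - 3)))*(-426) = (151 + 9*(5/(0 - 3)))*(-426) = (151 + 9*(5/(-3)))*(-426) = (151 + 9*(5*(-⅓)))*(-426) = (151 + 9*(-5/3))*(-426) = (151 - 15)*(-426) = 136*(-426) = -57936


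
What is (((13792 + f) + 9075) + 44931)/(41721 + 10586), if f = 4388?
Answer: 72186/52307 ≈ 1.3800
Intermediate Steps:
(((13792 + f) + 9075) + 44931)/(41721 + 10586) = (((13792 + 4388) + 9075) + 44931)/(41721 + 10586) = ((18180 + 9075) + 44931)/52307 = (27255 + 44931)*(1/52307) = 72186*(1/52307) = 72186/52307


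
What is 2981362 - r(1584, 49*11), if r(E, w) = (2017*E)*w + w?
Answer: -1719085369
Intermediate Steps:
r(E, w) = w + 2017*E*w (r(E, w) = 2017*E*w + w = w + 2017*E*w)
2981362 - r(1584, 49*11) = 2981362 - 49*11*(1 + 2017*1584) = 2981362 - 539*(1 + 3194928) = 2981362 - 539*3194929 = 2981362 - 1*1722066731 = 2981362 - 1722066731 = -1719085369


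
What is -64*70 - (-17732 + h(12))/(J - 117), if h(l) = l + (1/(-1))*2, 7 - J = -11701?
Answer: -51909958/11591 ≈ -4478.5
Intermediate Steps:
J = 11708 (J = 7 - 1*(-11701) = 7 + 11701 = 11708)
h(l) = -2 + l (h(l) = l + (1*(-1))*2 = l - 1*2 = l - 2 = -2 + l)
-64*70 - (-17732 + h(12))/(J - 117) = -64*70 - (-17732 + (-2 + 12))/(11708 - 117) = -4480 - (-17732 + 10)/11591 = -4480 - (-17722)/11591 = -4480 - 1*(-17722/11591) = -4480 + 17722/11591 = -51909958/11591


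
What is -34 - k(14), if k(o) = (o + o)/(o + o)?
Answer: -35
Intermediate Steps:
k(o) = 1 (k(o) = (2*o)/((2*o)) = (2*o)*(1/(2*o)) = 1)
-34 - k(14) = -34 - 1*1 = -34 - 1 = -35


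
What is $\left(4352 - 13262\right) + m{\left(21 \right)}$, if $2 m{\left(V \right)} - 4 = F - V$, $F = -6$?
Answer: $- \frac{17843}{2} \approx -8921.5$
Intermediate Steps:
$m{\left(V \right)} = -1 - \frac{V}{2}$ ($m{\left(V \right)} = 2 + \frac{-6 - V}{2} = 2 - \left(3 + \frac{V}{2}\right) = -1 - \frac{V}{2}$)
$\left(4352 - 13262\right) + m{\left(21 \right)} = \left(4352 - 13262\right) - \frac{23}{2} = -8910 - \frac{23}{2} = - \frac{17843}{2}$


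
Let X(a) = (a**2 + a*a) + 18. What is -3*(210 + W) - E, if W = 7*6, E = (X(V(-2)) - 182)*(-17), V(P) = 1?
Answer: -3510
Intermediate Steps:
X(a) = 18 + 2*a**2 (X(a) = (a**2 + a**2) + 18 = 2*a**2 + 18 = 18 + 2*a**2)
E = 2754 (E = ((18 + 2*1**2) - 182)*(-17) = ((18 + 2*1) - 182)*(-17) = ((18 + 2) - 182)*(-17) = (20 - 182)*(-17) = -162*(-17) = 2754)
W = 42
-3*(210 + W) - E = -3*(210 + 42) - 1*2754 = -3*252 - 2754 = -756 - 2754 = -3510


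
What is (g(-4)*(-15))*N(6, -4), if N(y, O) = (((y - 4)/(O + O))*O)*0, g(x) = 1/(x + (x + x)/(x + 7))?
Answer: 0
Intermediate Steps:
g(x) = 1/(x + 2*x/(7 + x)) (g(x) = 1/(x + (2*x)/(7 + x)) = 1/(x + 2*x/(7 + x)))
N(y, O) = 0 (N(y, O) = (((-4 + y)/((2*O)))*O)*0 = (((-4 + y)*(1/(2*O)))*O)*0 = (((-4 + y)/(2*O))*O)*0 = (-2 + y/2)*0 = 0)
(g(-4)*(-15))*N(6, -4) = (((7 - 4)/((-4)*(9 - 4)))*(-15))*0 = (-1/4*3/5*(-15))*0 = (-1/4*1/5*3*(-15))*0 = -3/20*(-15)*0 = (9/4)*0 = 0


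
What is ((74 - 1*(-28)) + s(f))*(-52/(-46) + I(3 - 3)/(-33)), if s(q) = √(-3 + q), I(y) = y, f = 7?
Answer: 2704/23 ≈ 117.57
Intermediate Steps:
((74 - 1*(-28)) + s(f))*(-52/(-46) + I(3 - 3)/(-33)) = ((74 - 1*(-28)) + √(-3 + 7))*(-52/(-46) + (3 - 3)/(-33)) = ((74 + 28) + √4)*(-52*(-1/46) + 0*(-1/33)) = (102 + 2)*(26/23 + 0) = 104*(26/23) = 2704/23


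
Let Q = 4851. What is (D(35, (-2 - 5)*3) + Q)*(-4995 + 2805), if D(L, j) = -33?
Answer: -10551420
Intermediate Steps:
(D(35, (-2 - 5)*3) + Q)*(-4995 + 2805) = (-33 + 4851)*(-4995 + 2805) = 4818*(-2190) = -10551420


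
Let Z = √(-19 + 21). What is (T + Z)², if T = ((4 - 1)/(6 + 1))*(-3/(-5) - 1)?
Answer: 2486/1225 - 12*√2/35 ≈ 1.5445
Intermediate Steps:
Z = √2 ≈ 1.4142
T = -6/35 (T = (3/7)*(-3*(-⅕) - 1) = (3*(⅐))*(⅗ - 1) = (3/7)*(-⅖) = -6/35 ≈ -0.17143)
(T + Z)² = (-6/35 + √2)²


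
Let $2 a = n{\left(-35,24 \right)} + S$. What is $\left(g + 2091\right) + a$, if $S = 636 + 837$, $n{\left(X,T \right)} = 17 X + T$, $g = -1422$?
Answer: $1120$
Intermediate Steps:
$n{\left(X,T \right)} = T + 17 X$
$S = 1473$
$a = 451$ ($a = \frac{\left(24 + 17 \left(-35\right)\right) + 1473}{2} = \frac{\left(24 - 595\right) + 1473}{2} = \frac{-571 + 1473}{2} = \frac{1}{2} \cdot 902 = 451$)
$\left(g + 2091\right) + a = \left(-1422 + 2091\right) + 451 = 669 + 451 = 1120$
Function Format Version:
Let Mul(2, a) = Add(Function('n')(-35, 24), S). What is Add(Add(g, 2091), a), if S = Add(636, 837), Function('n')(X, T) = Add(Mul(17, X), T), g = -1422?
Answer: 1120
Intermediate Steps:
Function('n')(X, T) = Add(T, Mul(17, X))
S = 1473
a = 451 (a = Mul(Rational(1, 2), Add(Add(24, Mul(17, -35)), 1473)) = Mul(Rational(1, 2), Add(Add(24, -595), 1473)) = Mul(Rational(1, 2), Add(-571, 1473)) = Mul(Rational(1, 2), 902) = 451)
Add(Add(g, 2091), a) = Add(Add(-1422, 2091), 451) = Add(669, 451) = 1120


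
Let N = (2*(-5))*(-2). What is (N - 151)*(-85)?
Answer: 11135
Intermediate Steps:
N = 20 (N = -10*(-2) = 20)
(N - 151)*(-85) = (20 - 151)*(-85) = -131*(-85) = 11135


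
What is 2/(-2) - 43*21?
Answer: -904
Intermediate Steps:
2/(-2) - 43*21 = 2*(-½) - 903 = -1 - 903 = -904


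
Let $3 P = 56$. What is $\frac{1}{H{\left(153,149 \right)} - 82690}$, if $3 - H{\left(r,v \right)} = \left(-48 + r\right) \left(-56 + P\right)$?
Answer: $- \frac{1}{78767} \approx -1.2696 \cdot 10^{-5}$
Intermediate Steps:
$P = \frac{56}{3}$ ($P = \frac{1}{3} \cdot 56 = \frac{56}{3} \approx 18.667$)
$H{\left(r,v \right)} = -1789 + \frac{112 r}{3}$ ($H{\left(r,v \right)} = 3 - \left(-48 + r\right) \left(-56 + \frac{56}{3}\right) = 3 - \left(-48 + r\right) \left(- \frac{112}{3}\right) = 3 - \left(1792 - \frac{112 r}{3}\right) = 3 + \left(-1792 + \frac{112 r}{3}\right) = -1789 + \frac{112 r}{3}$)
$\frac{1}{H{\left(153,149 \right)} - 82690} = \frac{1}{\left(-1789 + \frac{112}{3} \cdot 153\right) - 82690} = \frac{1}{\left(-1789 + 5712\right) - 82690} = \frac{1}{3923 - 82690} = \frac{1}{-78767} = - \frac{1}{78767}$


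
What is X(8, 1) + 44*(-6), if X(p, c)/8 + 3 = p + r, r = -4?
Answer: -256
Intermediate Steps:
X(p, c) = -56 + 8*p (X(p, c) = -24 + 8*(p - 4) = -24 + 8*(-4 + p) = -24 + (-32 + 8*p) = -56 + 8*p)
X(8, 1) + 44*(-6) = (-56 + 8*8) + 44*(-6) = (-56 + 64) - 264 = 8 - 264 = -256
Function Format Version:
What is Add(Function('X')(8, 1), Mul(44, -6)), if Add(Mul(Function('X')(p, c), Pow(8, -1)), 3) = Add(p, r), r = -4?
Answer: -256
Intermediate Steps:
Function('X')(p, c) = Add(-56, Mul(8, p)) (Function('X')(p, c) = Add(-24, Mul(8, Add(p, -4))) = Add(-24, Mul(8, Add(-4, p))) = Add(-24, Add(-32, Mul(8, p))) = Add(-56, Mul(8, p)))
Add(Function('X')(8, 1), Mul(44, -6)) = Add(Add(-56, Mul(8, 8)), Mul(44, -6)) = Add(Add(-56, 64), -264) = Add(8, -264) = -256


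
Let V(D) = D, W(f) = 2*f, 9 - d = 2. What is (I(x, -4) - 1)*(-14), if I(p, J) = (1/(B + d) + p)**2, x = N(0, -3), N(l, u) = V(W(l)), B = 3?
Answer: 693/50 ≈ 13.860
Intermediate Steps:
d = 7 (d = 9 - 1*2 = 9 - 2 = 7)
N(l, u) = 2*l
x = 0 (x = 2*0 = 0)
I(p, J) = (1/10 + p)**2 (I(p, J) = (1/(3 + 7) + p)**2 = (1/10 + p)**2)
(I(x, -4) - 1)*(-14) = ((1 + 10*0)**2/100 - 1)*(-14) = ((1 + 0)**2/100 - 1)*(-14) = ((1/100)*1**2 - 1)*(-14) = ((1/100)*1 - 1)*(-14) = (1/100 - 1)*(-14) = -99/100*(-14) = 693/50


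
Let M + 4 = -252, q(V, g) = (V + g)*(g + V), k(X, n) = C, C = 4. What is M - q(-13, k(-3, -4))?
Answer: -337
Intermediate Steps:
k(X, n) = 4
q(V, g) = (V + g)² (q(V, g) = (V + g)*(V + g) = (V + g)²)
M = -256 (M = -4 - 252 = -256)
M - q(-13, k(-3, -4)) = -256 - (-13 + 4)² = -256 - 1*(-9)² = -256 - 1*81 = -256 - 81 = -337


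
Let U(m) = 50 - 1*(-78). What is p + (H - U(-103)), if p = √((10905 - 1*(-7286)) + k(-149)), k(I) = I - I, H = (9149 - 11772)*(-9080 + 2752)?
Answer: 16598216 + √18191 ≈ 1.6598e+7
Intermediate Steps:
H = 16598344 (H = -2623*(-6328) = 16598344)
U(m) = 128 (U(m) = 50 + 78 = 128)
k(I) = 0
p = √18191 (p = √((10905 - 1*(-7286)) + 0) = √((10905 + 7286) + 0) = √(18191 + 0) = √18191 ≈ 134.87)
p + (H - U(-103)) = √18191 + (16598344 - 1*128) = √18191 + (16598344 - 128) = √18191 + 16598216 = 16598216 + √18191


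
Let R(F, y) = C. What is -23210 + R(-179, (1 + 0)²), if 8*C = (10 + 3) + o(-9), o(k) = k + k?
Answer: -185685/8 ≈ -23211.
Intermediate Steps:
o(k) = 2*k
C = -5/8 (C = ((10 + 3) + 2*(-9))/8 = (13 - 18)/8 = (⅛)*(-5) = -5/8 ≈ -0.62500)
R(F, y) = -5/8
-23210 + R(-179, (1 + 0)²) = -23210 - 5/8 = -185685/8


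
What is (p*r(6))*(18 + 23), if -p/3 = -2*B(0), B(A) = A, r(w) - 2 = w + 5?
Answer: 0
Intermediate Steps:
r(w) = 7 + w (r(w) = 2 + (w + 5) = 2 + (5 + w) = 7 + w)
p = 0 (p = -(-6)*0 = -3*0 = 0)
(p*r(6))*(18 + 23) = (0*(7 + 6))*(18 + 23) = (0*13)*41 = 0*41 = 0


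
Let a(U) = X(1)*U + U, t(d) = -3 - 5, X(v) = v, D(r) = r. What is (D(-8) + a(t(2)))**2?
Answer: 576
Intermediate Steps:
t(d) = -8
a(U) = 2*U (a(U) = 1*U + U = U + U = 2*U)
(D(-8) + a(t(2)))**2 = (-8 + 2*(-8))**2 = (-8 - 16)**2 = (-24)**2 = 576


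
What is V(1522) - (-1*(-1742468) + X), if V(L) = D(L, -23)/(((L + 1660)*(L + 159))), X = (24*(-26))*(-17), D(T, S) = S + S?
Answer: -4688550922819/2674471 ≈ -1.7531e+6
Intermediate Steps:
D(T, S) = 2*S
X = 10608 (X = -624*(-17) = 10608)
V(L) = -46/((159 + L)*(1660 + L)) (V(L) = (2*(-23))/(((L + 1660)*(L + 159))) = -46*1/((159 + L)*(1660 + L)) = -46/((159 + L)*(1660 + L)))
V(1522) - (-1*(-1742468) + X) = -46/(263940 + 1522² + 1819*1522) - (-1*(-1742468) + 10608) = -46/(263940 + 2316484 + 2768518) - (1742468 + 10608) = -46/5348942 - 1*1753076 = -46*1/5348942 - 1753076 = -23/2674471 - 1753076 = -4688550922819/2674471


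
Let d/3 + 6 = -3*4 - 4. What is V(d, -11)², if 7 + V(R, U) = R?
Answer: 5329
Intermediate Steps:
d = -66 (d = -18 + 3*(-3*4 - 4) = -18 + 3*(-12 - 4) = -18 + 3*(-16) = -18 - 48 = -66)
V(R, U) = -7 + R
V(d, -11)² = (-7 - 66)² = (-73)² = 5329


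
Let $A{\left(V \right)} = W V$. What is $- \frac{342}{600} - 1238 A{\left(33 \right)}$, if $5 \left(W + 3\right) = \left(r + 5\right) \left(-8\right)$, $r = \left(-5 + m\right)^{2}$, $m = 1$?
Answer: $\frac{149525583}{100} \approx 1.4953 \cdot 10^{6}$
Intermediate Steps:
$r = 16$ ($r = \left(-5 + 1\right)^{2} = \left(-4\right)^{2} = 16$)
$W = - \frac{183}{5}$ ($W = -3 + \frac{\left(16 + 5\right) \left(-8\right)}{5} = -3 + \frac{21 \left(-8\right)}{5} = -3 + \frac{1}{5} \left(-168\right) = -3 - \frac{168}{5} = - \frac{183}{5} \approx -36.6$)
$A{\left(V \right)} = - \frac{183 V}{5}$
$- \frac{342}{600} - 1238 A{\left(33 \right)} = - \frac{342}{600} - 1238 \left(\left(- \frac{183}{5}\right) 33\right) = \left(-342\right) \frac{1}{600} - - \frac{7476282}{5} = - \frac{57}{100} + \frac{7476282}{5} = \frac{149525583}{100}$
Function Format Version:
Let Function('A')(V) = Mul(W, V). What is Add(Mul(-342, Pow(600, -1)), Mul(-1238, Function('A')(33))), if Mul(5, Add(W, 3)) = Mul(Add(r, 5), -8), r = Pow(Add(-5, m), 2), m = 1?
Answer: Rational(149525583, 100) ≈ 1.4953e+6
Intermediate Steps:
r = 16 (r = Pow(Add(-5, 1), 2) = Pow(-4, 2) = 16)
W = Rational(-183, 5) (W = Add(-3, Mul(Rational(1, 5), Mul(Add(16, 5), -8))) = Add(-3, Mul(Rational(1, 5), Mul(21, -8))) = Add(-3, Mul(Rational(1, 5), -168)) = Add(-3, Rational(-168, 5)) = Rational(-183, 5) ≈ -36.600)
Function('A')(V) = Mul(Rational(-183, 5), V)
Add(Mul(-342, Pow(600, -1)), Mul(-1238, Function('A')(33))) = Add(Mul(-342, Pow(600, -1)), Mul(-1238, Mul(Rational(-183, 5), 33))) = Add(Mul(-342, Rational(1, 600)), Mul(-1238, Rational(-6039, 5))) = Add(Rational(-57, 100), Rational(7476282, 5)) = Rational(149525583, 100)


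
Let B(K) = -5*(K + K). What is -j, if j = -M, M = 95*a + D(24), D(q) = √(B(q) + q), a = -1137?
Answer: -108015 + 6*I*√6 ≈ -1.0802e+5 + 14.697*I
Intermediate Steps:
B(K) = -10*K
D(q) = 3*√(-q) (D(q) = √(-10*q + q) = √(-9*q) = 3*√(-q))
M = -108015 + 6*I*√6 (M = 95*(-1137) + 3*√(-1*24) = -108015 + 3*√(-24) = -108015 + 3*(2*I*√6) = -108015 + 6*I*√6 ≈ -1.0802e+5 + 14.697*I)
j = 108015 - 6*I*√6 (j = -(-108015 + 6*I*√6) = 108015 - 6*I*√6 ≈ 1.0802e+5 - 14.697*I)
-j = -(108015 - 6*I*√6) = -108015 + 6*I*√6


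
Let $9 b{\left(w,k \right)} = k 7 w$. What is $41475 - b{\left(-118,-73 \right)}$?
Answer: $\frac{312977}{9} \approx 34775.0$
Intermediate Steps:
$b{\left(w,k \right)} = \frac{7 k w}{9}$ ($b{\left(w,k \right)} = \frac{k 7 w}{9} = \frac{7 k w}{9}$)
$41475 - b{\left(-118,-73 \right)} = 41475 - \frac{7}{9} \left(-73\right) \left(-118\right) = 41475 - \frac{60298}{9} = \frac{312977}{9}$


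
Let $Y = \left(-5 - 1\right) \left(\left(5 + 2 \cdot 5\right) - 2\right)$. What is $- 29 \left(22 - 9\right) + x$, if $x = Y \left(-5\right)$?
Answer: $13$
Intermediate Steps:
$Y = -78$ ($Y = - 6 \left(\left(5 + 10\right) - 2\right) = - 6 \left(15 - 2\right) = \left(-6\right) 13 = -78$)
$x = 390$ ($x = \left(-78\right) \left(-5\right) = 390$)
$- 29 \left(22 - 9\right) + x = - 29 \left(22 - 9\right) + 390 = \left(-29\right) 13 + 390 = -377 + 390 = 13$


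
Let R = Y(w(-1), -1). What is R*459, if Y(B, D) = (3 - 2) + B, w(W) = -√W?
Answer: 459 - 459*I ≈ 459.0 - 459.0*I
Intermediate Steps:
Y(B, D) = 1 + B
R = 1 - I (R = 1 - √(-1) = 1 - I ≈ 1.0 - 1.0*I)
R*459 = (1 - I)*459 = 459 - 459*I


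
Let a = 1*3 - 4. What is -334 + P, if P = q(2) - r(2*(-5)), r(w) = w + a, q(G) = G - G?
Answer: -323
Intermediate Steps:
a = -1 (a = 3 - 4 = -1)
q(G) = 0
r(w) = -1 + w (r(w) = w - 1 = -1 + w)
P = 11 (P = 0 - (-1 + 2*(-5)) = 0 - (-1 - 10) = 0 - 1*(-11) = 0 + 11 = 11)
-334 + P = -334 + 11 = -323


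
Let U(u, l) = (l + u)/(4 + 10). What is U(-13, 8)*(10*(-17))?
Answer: 425/7 ≈ 60.714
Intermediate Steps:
U(u, l) = l/14 + u/14 (U(u, l) = (l + u)/14 = (l + u)*(1/14) = l/14 + u/14)
U(-13, 8)*(10*(-17)) = ((1/14)*8 + (1/14)*(-13))*(10*(-17)) = (4/7 - 13/14)*(-170) = -5/14*(-170) = 425/7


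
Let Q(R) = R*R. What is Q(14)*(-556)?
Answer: -108976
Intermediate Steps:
Q(R) = R²
Q(14)*(-556) = 14²*(-556) = 196*(-556) = -108976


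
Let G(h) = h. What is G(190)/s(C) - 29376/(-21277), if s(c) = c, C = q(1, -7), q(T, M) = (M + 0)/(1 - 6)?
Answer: 20418782/148939 ≈ 137.09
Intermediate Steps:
q(T, M) = -M/5 (q(T, M) = M/(-5) = M*(-1/5) = -M/5)
C = 7/5 (C = -1/5*(-7) = 7/5 ≈ 1.4000)
G(190)/s(C) - 29376/(-21277) = 190/(7/5) - 29376/(-21277) = 190*(5/7) - 29376*(-1/21277) = 950/7 + 29376/21277 = 20418782/148939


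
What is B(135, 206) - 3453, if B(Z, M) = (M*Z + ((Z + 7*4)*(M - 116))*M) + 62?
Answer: 3046439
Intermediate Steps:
B(Z, M) = 62 + M*Z + M*(-116 + M)*(28 + Z) (B(Z, M) = (M*Z + ((Z + 28)*(-116 + M))*M) + 62 = (M*Z + ((28 + Z)*(-116 + M))*M) + 62 = (M*Z + ((-116 + M)*(28 + Z))*M) + 62 = (M*Z + M*(-116 + M)*(28 + Z)) + 62 = 62 + M*Z + M*(-116 + M)*(28 + Z))
B(135, 206) - 3453 = (62 - 3248*206 + 28*206² + 135*206² - 115*206*135) - 3453 = (62 - 669088 + 28*42436 + 135*42436 - 3198150) - 3453 = (62 - 669088 + 1188208 + 5728860 - 3198150) - 3453 = 3049892 - 3453 = 3046439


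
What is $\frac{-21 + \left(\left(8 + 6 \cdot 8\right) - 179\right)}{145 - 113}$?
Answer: $- \frac{9}{2} \approx -4.5$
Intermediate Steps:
$\frac{-21 + \left(\left(8 + 6 \cdot 8\right) - 179\right)}{145 - 113} = \frac{-21 + \left(\left(8 + 48\right) - 179\right)}{145 - 113} = \frac{-21 + \left(56 - 179\right)}{32} = \left(-21 - 123\right) \frac{1}{32} = \left(-144\right) \frac{1}{32} = - \frac{9}{2}$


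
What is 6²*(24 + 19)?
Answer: 1548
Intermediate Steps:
6²*(24 + 19) = 36*43 = 1548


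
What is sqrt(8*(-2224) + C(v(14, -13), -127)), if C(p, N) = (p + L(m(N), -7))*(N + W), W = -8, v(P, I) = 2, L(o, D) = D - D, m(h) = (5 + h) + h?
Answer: I*sqrt(18062) ≈ 134.4*I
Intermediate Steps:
m(h) = 5 + 2*h
L(o, D) = 0
C(p, N) = p*(-8 + N) (C(p, N) = (p + 0)*(N - 8) = p*(-8 + N))
sqrt(8*(-2224) + C(v(14, -13), -127)) = sqrt(8*(-2224) + 2*(-8 - 127)) = sqrt(-17792 + 2*(-135)) = sqrt(-17792 - 270) = sqrt(-18062) = I*sqrt(18062)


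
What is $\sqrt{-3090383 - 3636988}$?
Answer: $i \sqrt{6727371} \approx 2593.7 i$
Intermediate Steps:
$\sqrt{-3090383 - 3636988} = \sqrt{-6727371} = i \sqrt{6727371}$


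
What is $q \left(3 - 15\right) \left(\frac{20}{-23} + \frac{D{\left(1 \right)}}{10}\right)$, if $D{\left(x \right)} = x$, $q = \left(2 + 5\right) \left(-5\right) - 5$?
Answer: $- \frac{8496}{23} \approx -369.39$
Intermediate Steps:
$q = -40$ ($q = 7 \left(-5\right) - 5 = -35 - 5 = -40$)
$q \left(3 - 15\right) \left(\frac{20}{-23} + \frac{D{\left(1 \right)}}{10}\right) = - 40 \left(3 - 15\right) \left(\frac{20}{-23} + 1 \cdot \frac{1}{10}\right) = \left(-40\right) \left(-12\right) \left(20 \left(- \frac{1}{23}\right) + 1 \cdot \frac{1}{10}\right) = 480 \left(- \frac{20}{23} + \frac{1}{10}\right) = 480 \left(- \frac{177}{230}\right) = - \frac{8496}{23}$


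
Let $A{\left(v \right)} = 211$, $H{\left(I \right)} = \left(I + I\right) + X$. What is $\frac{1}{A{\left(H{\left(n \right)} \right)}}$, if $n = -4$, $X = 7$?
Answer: $\frac{1}{211} \approx 0.0047393$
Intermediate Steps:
$H{\left(I \right)} = 7 + 2 I$ ($H{\left(I \right)} = \left(I + I\right) + 7 = 2 I + 7 = 7 + 2 I$)
$\frac{1}{A{\left(H{\left(n \right)} \right)}} = \frac{1}{211}$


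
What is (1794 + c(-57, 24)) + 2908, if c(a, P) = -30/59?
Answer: 277388/59 ≈ 4701.5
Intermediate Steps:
c(a, P) = -30/59 (c(a, P) = -30*1/59 = -30/59)
(1794 + c(-57, 24)) + 2908 = (1794 - 30/59) + 2908 = 105816/59 + 2908 = 277388/59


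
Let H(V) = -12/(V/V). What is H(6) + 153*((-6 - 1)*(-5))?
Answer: 5343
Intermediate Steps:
H(V) = -12 (H(V) = -12/1 = -12*1 = -12)
H(6) + 153*((-6 - 1)*(-5)) = -12 + 153*((-6 - 1)*(-5)) = -12 + 153*(-7*(-5)) = -12 + 153*35 = -12 + 5355 = 5343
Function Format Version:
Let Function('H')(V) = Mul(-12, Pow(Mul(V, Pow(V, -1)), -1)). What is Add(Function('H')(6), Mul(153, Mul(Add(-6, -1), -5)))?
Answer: 5343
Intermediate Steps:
Function('H')(V) = -12 (Function('H')(V) = Mul(-12, Pow(1, -1)) = Mul(-12, 1) = -12)
Add(Function('H')(6), Mul(153, Mul(Add(-6, -1), -5))) = Add(-12, Mul(153, Mul(Add(-6, -1), -5))) = Add(-12, Mul(153, Mul(-7, -5))) = Add(-12, Mul(153, 35)) = Add(-12, 5355) = 5343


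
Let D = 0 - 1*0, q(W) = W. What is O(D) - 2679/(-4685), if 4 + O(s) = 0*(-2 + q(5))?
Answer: -16061/4685 ≈ -3.4282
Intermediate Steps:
D = 0 (D = 0 + 0 = 0)
O(s) = -4 (O(s) = -4 + 0*(-2 + 5) = -4 + 0*3 = -4 + 0 = -4)
O(D) - 2679/(-4685) = -4 - 2679/(-4685) = -4 - 2679*(-1)/4685 = -4 - 1*(-2679/4685) = -4 + 2679/4685 = -16061/4685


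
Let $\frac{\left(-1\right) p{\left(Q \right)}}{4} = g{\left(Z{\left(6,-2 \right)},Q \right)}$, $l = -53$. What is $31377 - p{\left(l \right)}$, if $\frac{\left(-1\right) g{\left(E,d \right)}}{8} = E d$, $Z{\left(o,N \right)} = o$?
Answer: $41553$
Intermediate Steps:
$g{\left(E,d \right)} = - 8 E d$
$p{\left(Q \right)} = 192 Q$ ($p{\left(Q \right)} = - 4 \left(\left(-8\right) 6 Q\right) = - 4 \left(- 48 Q\right) = 192 Q$)
$31377 - p{\left(l \right)} = 31377 - 192 \left(-53\right) = 31377 - -10176 = 31377 + 10176 = 41553$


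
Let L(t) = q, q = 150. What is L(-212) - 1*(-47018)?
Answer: 47168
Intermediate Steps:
L(t) = 150
L(-212) - 1*(-47018) = 150 - 1*(-47018) = 150 + 47018 = 47168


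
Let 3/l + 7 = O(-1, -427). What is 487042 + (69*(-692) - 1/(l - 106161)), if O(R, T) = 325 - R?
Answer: 14876847698983/33865356 ≈ 4.3929e+5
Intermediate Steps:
l = 3/319 (l = 3/(-7 + (325 - 1*(-1))) = 3/(-7 + (325 + 1)) = 3/(-7 + 326) = 3/319 ≈ 0.0094044)
487042 + (69*(-692) - 1/(l - 106161)) = 487042 + (69*(-692) - 1/(3/319 - 106161)) = 487042 + (-47748 - 1/(-33865356/319)) = 487042 + (-47748 - 1*(-319/33865356)) = 487042 + (-47748 + 319/33865356) = 487042 - 1617003017969/33865356 = 14876847698983/33865356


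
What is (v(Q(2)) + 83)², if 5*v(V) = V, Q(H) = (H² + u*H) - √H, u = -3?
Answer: (413 - √2)²/25 ≈ 6776.1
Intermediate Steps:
Q(H) = H² - √H - 3*H (Q(H) = (H² - 3*H) - √H = H² - √H - 3*H)
v(V) = V/5
(v(Q(2)) + 83)² = ((2² - √2 - 3*2)/5 + 83)² = ((4 - √2 - 6)/5 + 83)² = ((-2 - √2)/5 + 83)² = ((-⅖ - √2/5) + 83)² = (413/5 - √2/5)²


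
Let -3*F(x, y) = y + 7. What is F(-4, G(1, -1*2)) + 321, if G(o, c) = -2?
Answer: 958/3 ≈ 319.33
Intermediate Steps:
F(x, y) = -7/3 - y/3 (F(x, y) = -(y + 7)/3 = -(7 + y)/3 = -7/3 - y/3)
F(-4, G(1, -1*2)) + 321 = (-7/3 - 1/3*(-2)) + 321 = (-7/3 + 2/3) + 321 = -5/3 + 321 = 958/3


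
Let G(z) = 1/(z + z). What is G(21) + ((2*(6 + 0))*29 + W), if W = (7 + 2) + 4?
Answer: 15163/42 ≈ 361.02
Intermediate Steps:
G(z) = 1/(2*z)
W = 13 (W = 9 + 4 = 13)
G(21) + ((2*(6 + 0))*29 + W) = (½)/21 + ((2*(6 + 0))*29 + 13) = (½)*(1/21) + ((2*6)*29 + 13) = 1/42 + (12*29 + 13) = 1/42 + (348 + 13) = 1/42 + 361 = 15163/42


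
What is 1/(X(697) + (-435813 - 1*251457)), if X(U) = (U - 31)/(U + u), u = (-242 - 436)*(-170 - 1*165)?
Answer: -227827/156578661624 ≈ -1.4550e-6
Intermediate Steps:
u = 227130 (u = -678*(-170 - 165) = -678*(-335) = 227130)
X(U) = (-31 + U)/(227130 + U) (X(U) = (U - 31)/(U + 227130) = (-31 + U)/(227130 + U))
1/(X(697) + (-435813 - 1*251457)) = 1/((-31 + 697)/(227130 + 697) + (-435813 - 1*251457)) = 1/(666/227827 + (-435813 - 251457)) = 1/((1/227827)*666 - 687270) = 1/(666/227827 - 687270) = 1/(-156578661624/227827) = -227827/156578661624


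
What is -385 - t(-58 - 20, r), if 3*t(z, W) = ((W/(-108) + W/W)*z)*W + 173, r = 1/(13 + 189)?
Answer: -975095221/2203416 ≈ -442.54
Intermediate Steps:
r = 1/202 ≈ 0.0049505
t(z, W) = 173/3 + W*z*(1 - W/108)/3 (t(z, W) = (((W/(-108) + W/W)*z)*W + 173)/3 = (((W*(-1/108) + 1)*z)*W + 173)/3 = (((-W/108 + 1)*z)*W + 173)/3 = (((1 - W/108)*z)*W + 173)/3 = ((z*(1 - W/108))*W + 173)/3 = (W*z*(1 - W/108) + 173)/3 = (173 + W*z*(1 - W/108))/3 = 173/3 + W*z*(1 - W/108)/3)
-385 - t(-58 - 20, r) = -385 - (173/3 - (-58 - 20)*(1/202)**2/324 + (1/3)*(1/202)*(-58 - 20)) = -385 - (173/3 - 1/324*(-78)*1/40804 + (1/3)*(1/202)*(-78)) = -385 - (173/3 + 13/2203416 - 13/101) = -385 - 1*126780061/2203416 = -385 - 126780061/2203416 = -975095221/2203416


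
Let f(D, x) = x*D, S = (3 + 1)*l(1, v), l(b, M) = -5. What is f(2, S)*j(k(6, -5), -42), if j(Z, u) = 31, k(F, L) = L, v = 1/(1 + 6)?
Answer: -1240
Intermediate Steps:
v = ⅐ (v = 1/7 = ⅐ ≈ 0.14286)
S = -20 (S = (3 + 1)*(-5) = 4*(-5) = -20)
f(D, x) = D*x
f(2, S)*j(k(6, -5), -42) = (2*(-20))*31 = -40*31 = -1240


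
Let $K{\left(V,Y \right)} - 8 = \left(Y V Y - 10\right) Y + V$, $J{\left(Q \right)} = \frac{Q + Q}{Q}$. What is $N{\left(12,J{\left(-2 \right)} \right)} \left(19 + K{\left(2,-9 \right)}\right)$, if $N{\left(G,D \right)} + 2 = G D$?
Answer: $-29458$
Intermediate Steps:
$J{\left(Q \right)} = 2$ ($J{\left(Q \right)} = \frac{2 Q}{Q} = 2$)
$K{\left(V,Y \right)} = 8 + V + Y \left(-10 + V Y^{2}\right)$ ($K{\left(V,Y \right)} = 8 + \left(\left(Y V Y - 10\right) Y + V\right) = 8 + \left(\left(V Y Y - 10\right) Y + V\right) = 8 + \left(\left(V Y^{2} - 10\right) Y + V\right) = 8 + \left(\left(-10 + V Y^{2}\right) Y + V\right) = 8 + \left(Y \left(-10 + V Y^{2}\right) + V\right) = 8 + \left(V + Y \left(-10 + V Y^{2}\right)\right) = 8 + V + Y \left(-10 + V Y^{2}\right)$)
$N{\left(G,D \right)} = -2 + D G$ ($N{\left(G,D \right)} = -2 + G D = -2 + D G$)
$N{\left(12,J{\left(-2 \right)} \right)} \left(19 + K{\left(2,-9 \right)}\right) = \left(-2 + 2 \cdot 12\right) \left(19 + \left(8 + 2 - -90 + 2 \left(-9\right)^{3}\right)\right) = \left(-2 + 24\right) \left(19 + \left(8 + 2 + 90 + 2 \left(-729\right)\right)\right) = 22 \left(19 + \left(8 + 2 + 90 - 1458\right)\right) = 22 \left(19 - 1358\right) = 22 \left(-1339\right) = -29458$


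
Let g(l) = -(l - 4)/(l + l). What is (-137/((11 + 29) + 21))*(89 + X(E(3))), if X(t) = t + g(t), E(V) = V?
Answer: -75761/366 ≈ -207.00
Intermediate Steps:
g(l) = -(-4 + l)/(2*l)
X(t) = t + (4 - t)/(2*t)
(-137/((11 + 29) + 21))*(89 + X(E(3))) = (-137/((11 + 29) + 21))*(89 + (-½ + 3 + 2/3)) = (-137/(40 + 21))*(89 + (-½ + 3 + 2*(⅓))) = (-137/61)*(89 + (-½ + 3 + ⅔)) = (-137*1/61)*(89 + 19/6) = -137/61*553/6 = -75761/366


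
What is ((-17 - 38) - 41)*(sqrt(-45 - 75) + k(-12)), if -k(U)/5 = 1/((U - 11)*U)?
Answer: 40/23 - 192*I*sqrt(30) ≈ 1.7391 - 1051.6*I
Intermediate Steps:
k(U) = -5/(U*(-11 + U)) (k(U) = -5/((U - 11)*U) = -5/((-11 + U)*U) = -5/(U*(-11 + U)))
((-17 - 38) - 41)*(sqrt(-45 - 75) + k(-12)) = ((-17 - 38) - 41)*(sqrt(-45 - 75) - 5/(-12*(-11 - 12))) = (-55 - 41)*(sqrt(-120) - 5*(-1/12)/(-23)) = -96*(2*I*sqrt(30) - 5*(-1/12)*(-1/23)) = -96*(2*I*sqrt(30) - 5/276) = -96*(-5/276 + 2*I*sqrt(30)) = 40/23 - 192*I*sqrt(30)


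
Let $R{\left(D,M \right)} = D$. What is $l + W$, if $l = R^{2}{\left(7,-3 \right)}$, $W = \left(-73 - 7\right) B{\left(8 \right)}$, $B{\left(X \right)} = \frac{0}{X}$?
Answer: $49$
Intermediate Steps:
$B{\left(X \right)} = 0$
$W = 0$ ($W = \left(-73 - 7\right) 0 = \left(-80\right) 0 = 0$)
$l = 49$ ($l = 7^{2} = 49$)
$l + W = 49 + 0 = 49$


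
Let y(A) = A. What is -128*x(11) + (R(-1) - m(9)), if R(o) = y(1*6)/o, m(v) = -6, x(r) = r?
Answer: -1408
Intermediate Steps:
R(o) = 6/o (R(o) = (1*6)/o = 6/o)
-128*x(11) + (R(-1) - m(9)) = -128*11 + (6/(-1) - 1*(-6)) = -1408 + (6*(-1) + 6) = -1408 + (-6 + 6) = -1408 + 0 = -1408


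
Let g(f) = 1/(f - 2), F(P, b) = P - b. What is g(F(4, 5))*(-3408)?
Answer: 1136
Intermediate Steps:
g(f) = 1/(-2 + f)
g(F(4, 5))*(-3408) = -3408/(-2 + (4 - 1*5)) = -3408/(-2 + (4 - 5)) = -3408/(-2 - 1) = -3408/(-3) = -⅓*(-3408) = 1136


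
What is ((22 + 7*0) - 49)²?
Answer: 729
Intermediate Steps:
((22 + 7*0) - 49)² = ((22 + 0) - 49)² = (22 - 49)² = (-27)² = 729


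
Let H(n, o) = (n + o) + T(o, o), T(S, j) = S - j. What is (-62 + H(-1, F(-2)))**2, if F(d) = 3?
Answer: 3600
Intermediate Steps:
H(n, o) = n + o (H(n, o) = (n + o) + (o - o) = (n + o) + 0 = n + o)
(-62 + H(-1, F(-2)))**2 = (-62 + (-1 + 3))**2 = (-62 + 2)**2 = (-60)**2 = 3600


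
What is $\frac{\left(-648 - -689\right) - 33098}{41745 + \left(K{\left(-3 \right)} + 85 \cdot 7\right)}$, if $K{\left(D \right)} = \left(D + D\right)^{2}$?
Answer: $- \frac{33057}{42376} \approx -0.78009$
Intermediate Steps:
$K{\left(D \right)} = 4 D^{2}$ ($K{\left(D \right)} = \left(2 D\right)^{2} = 4 D^{2}$)
$\frac{\left(-648 - -689\right) - 33098}{41745 + \left(K{\left(-3 \right)} + 85 \cdot 7\right)} = \frac{\left(-648 - -689\right) - 33098}{41745 + \left(4 \left(-3\right)^{2} + 85 \cdot 7\right)} = \frac{\left(-648 + 689\right) - 33098}{41745 + \left(4 \cdot 9 + 595\right)} = \frac{41 - 33098}{41745 + \left(36 + 595\right)} = - \frac{33057}{41745 + 631} = - \frac{33057}{42376}$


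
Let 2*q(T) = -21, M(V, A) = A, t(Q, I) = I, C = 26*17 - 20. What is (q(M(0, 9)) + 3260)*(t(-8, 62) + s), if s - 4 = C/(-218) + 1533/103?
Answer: 2880181327/11227 ≈ 2.5654e+5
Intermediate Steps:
C = 422 (C = 442 - 20 = 422)
q(T) = -21/2 (q(T) = (½)*(-21) = -21/2)
s = 190272/11227 (s = 4 + (422/(-218) + 1533/103) = 4 + (422*(-1/218) + 1533*(1/103)) = 4 + (-211/109 + 1533/103) = 4 + 145364/11227 = 190272/11227 ≈ 16.948)
(q(M(0, 9)) + 3260)*(t(-8, 62) + s) = (-21/2 + 3260)*(62 + 190272/11227) = (6499/2)*(886346/11227) = 2880181327/11227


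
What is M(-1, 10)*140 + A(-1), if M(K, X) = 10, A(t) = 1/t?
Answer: 1399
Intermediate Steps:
M(-1, 10)*140 + A(-1) = 10*140 + 1/(-1) = 1400 - 1 = 1399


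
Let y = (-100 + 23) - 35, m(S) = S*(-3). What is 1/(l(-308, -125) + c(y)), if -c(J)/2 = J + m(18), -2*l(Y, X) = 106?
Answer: 1/279 ≈ 0.0035842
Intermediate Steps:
m(S) = -3*S
y = -112 (y = -77 - 35 = -112)
l(Y, X) = -53 (l(Y, X) = -1/2*106 = -53)
c(J) = 108 - 2*J (c(J) = -2*(J - 3*18) = -2*(J - 54) = -2*(-54 + J) = 108 - 2*J)
1/(l(-308, -125) + c(y)) = 1/(-53 + (108 - 2*(-112))) = 1/(-53 + (108 + 224)) = 1/(-53 + 332) = 1/279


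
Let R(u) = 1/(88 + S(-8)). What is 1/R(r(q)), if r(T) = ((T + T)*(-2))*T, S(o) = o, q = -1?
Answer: 80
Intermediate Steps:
r(T) = -4*T² (r(T) = ((2*T)*(-2))*T = (-4*T)*T = -4*T²)
R(u) = 1/80 (R(u) = 1/(88 - 8) = 1/80)
1/R(r(q)) = 1/(1/80) = 80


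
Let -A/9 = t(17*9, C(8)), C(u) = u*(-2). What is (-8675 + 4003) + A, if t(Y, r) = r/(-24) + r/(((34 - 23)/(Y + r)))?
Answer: -31730/11 ≈ -2884.5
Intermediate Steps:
C(u) = -2*u
t(Y, r) = -r/24 + r*(Y/11 + r/11) (t(Y, r) = r*(-1/24) + r/((11/(Y + r))) = -r/24 + r*(Y/11 + r/11))
A = 19662/11 (A = -3*(-2*8)*(-11 + 24*(17*9) + 24*(-2*8))/88 = -3*(-16)*(-11 + 24*153 + 24*(-16))/88 = -3*(-16)*(-11 + 3672 - 384)/88 = -3*(-16)*3277/88 = -9*(-6554/33) = 19662/11 ≈ 1787.5)
(-8675 + 4003) + A = (-8675 + 4003) + 19662/11 = -4672 + 19662/11 = -31730/11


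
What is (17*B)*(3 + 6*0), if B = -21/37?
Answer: -1071/37 ≈ -28.946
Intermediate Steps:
B = -21/37 (B = -21*1/37 = -21/37 ≈ -0.56757)
(17*B)*(3 + 6*0) = (17*(-21/37))*(3 + 6*0) = -357*(3 + 0)/37 = -357/37*3 = -1071/37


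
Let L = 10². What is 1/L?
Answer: 1/100 ≈ 0.010000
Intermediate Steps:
L = 100
1/L = 1/100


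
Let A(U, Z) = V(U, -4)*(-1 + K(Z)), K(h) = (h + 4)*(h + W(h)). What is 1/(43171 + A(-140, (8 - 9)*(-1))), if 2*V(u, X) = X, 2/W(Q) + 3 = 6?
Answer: 3/129469 ≈ 2.3172e-5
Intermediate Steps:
W(Q) = ⅔ (W(Q) = 2/(-3 + 6) = 2/3 = 2*(⅓) = ⅔)
V(u, X) = X/2
K(h) = (4 + h)*(⅔ + h) (K(h) = (h + 4)*(h + ⅔) = (4 + h)*(⅔ + h))
A(U, Z) = -10/3 - 2*Z² - 28*Z/3 (A(U, Z) = ((½)*(-4))*(-1 + (8/3 + Z² + 14*Z/3)) = -2*(5/3 + Z² + 14*Z/3) = -10/3 - 2*Z² - 28*Z/3)
1/(43171 + A(-140, (8 - 9)*(-1))) = 1/(43171 + (-10/3 - 2*(8 - 9)² - 28*(8 - 9)*(-1)/3)) = 1/(43171 + (-10/3 - 2*(-1*(-1))² - (-28)*(-1)/3)) = 1/(43171 + (-10/3 - 2*1² - 28/3*1)) = 1/(43171 + (-10/3 - 2*1 - 28/3)) = 1/(43171 + (-10/3 - 2 - 28/3)) = 1/(43171 - 44/3) = 1/(129469/3) = 3/129469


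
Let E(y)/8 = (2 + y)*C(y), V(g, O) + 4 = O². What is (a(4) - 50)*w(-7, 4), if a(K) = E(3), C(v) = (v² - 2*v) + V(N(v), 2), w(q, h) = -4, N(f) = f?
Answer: -280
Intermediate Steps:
V(g, O) = -4 + O²
C(v) = v² - 2*v (C(v) = (v² - 2*v) + (-4 + 2²) = (v² - 2*v) + (-4 + 4) = (v² - 2*v) + 0 = v² - 2*v)
E(y) = 8*y*(-2 + y)*(2 + y) (E(y) = 8*((2 + y)*(y*(-2 + y))) = 8*(y*(-2 + y)*(2 + y)) = 8*y*(-2 + y)*(2 + y))
a(K) = 120 (a(K) = 8*3*(-4 + 3²) = 8*3*(-4 + 9) = 8*3*5 = 120)
(a(4) - 50)*w(-7, 4) = (120 - 50)*(-4) = 70*(-4) = -280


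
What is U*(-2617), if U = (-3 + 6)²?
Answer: -23553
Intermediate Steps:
U = 9 (U = 3² = 9)
U*(-2617) = 9*(-2617) = -23553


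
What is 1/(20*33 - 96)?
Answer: 1/564 ≈ 0.0017731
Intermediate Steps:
1/(20*33 - 96) = 1/(660 - 96) = 1/564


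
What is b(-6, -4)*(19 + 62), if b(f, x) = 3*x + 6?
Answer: -486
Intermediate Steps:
b(f, x) = 6 + 3*x
b(-6, -4)*(19 + 62) = (6 + 3*(-4))*(19 + 62) = (6 - 12)*81 = -6*81 = -486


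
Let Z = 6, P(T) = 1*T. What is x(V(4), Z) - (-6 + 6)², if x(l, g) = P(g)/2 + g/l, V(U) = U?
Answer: 9/2 ≈ 4.5000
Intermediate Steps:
P(T) = T
x(l, g) = g/2 + g/l
x(V(4), Z) - (-6 + 6)² = ((½)*6 + 6/4) - (-6 + 6)² = (3 + 6*(¼)) - 1*0² = (3 + 3/2) - 1*0 = 9/2 + 0 = 9/2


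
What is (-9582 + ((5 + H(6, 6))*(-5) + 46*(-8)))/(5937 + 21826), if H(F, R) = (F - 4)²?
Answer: -9995/27763 ≈ -0.36001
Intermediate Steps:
H(F, R) = (-4 + F)²
(-9582 + ((5 + H(6, 6))*(-5) + 46*(-8)))/(5937 + 21826) = (-9582 + ((5 + (-4 + 6)²)*(-5) + 46*(-8)))/(5937 + 21826) = (-9582 + ((5 + 2²)*(-5) - 368))/27763 = (-9582 + ((5 + 4)*(-5) - 368))*(1/27763) = (-9582 + (9*(-5) - 368))*(1/27763) = (-9582 + (-45 - 368))*(1/27763) = (-9582 - 413)*(1/27763) = -9995*1/27763 = -9995/27763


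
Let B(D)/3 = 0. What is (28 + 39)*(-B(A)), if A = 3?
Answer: 0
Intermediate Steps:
B(D) = 0 (B(D) = 3*0 = 0)
(28 + 39)*(-B(A)) = (28 + 39)*(-1*0) = 67*0 = 0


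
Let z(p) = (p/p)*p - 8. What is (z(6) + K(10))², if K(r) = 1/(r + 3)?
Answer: 625/169 ≈ 3.6982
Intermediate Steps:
z(p) = -8 + p (z(p) = 1*p - 8 = p - 8 = -8 + p)
K(r) = 1/(3 + r)
(z(6) + K(10))² = ((-8 + 6) + 1/(3 + 10))² = (-2 + 1/13)² = (-25/13)² = 625/169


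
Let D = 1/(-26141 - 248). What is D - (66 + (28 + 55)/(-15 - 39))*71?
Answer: -6522067793/1425006 ≈ -4576.9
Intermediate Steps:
D = -1/26389 (D = 1/(-26389) = -1/26389 ≈ -3.7895e-5)
D - (66 + (28 + 55)/(-15 - 39))*71 = -1/26389 - (66 + (28 + 55)/(-15 - 39))*71 = -1/26389 - (66 + 83/(-54))*71 = -1/26389 - (66 + 83*(-1/54))*71 = -1/26389 - (66 - 83/54)*71 = -1/26389 - 3481*71/54 = -1/26389 - 1*247151/54 = -1/26389 - 247151/54 = -6522067793/1425006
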